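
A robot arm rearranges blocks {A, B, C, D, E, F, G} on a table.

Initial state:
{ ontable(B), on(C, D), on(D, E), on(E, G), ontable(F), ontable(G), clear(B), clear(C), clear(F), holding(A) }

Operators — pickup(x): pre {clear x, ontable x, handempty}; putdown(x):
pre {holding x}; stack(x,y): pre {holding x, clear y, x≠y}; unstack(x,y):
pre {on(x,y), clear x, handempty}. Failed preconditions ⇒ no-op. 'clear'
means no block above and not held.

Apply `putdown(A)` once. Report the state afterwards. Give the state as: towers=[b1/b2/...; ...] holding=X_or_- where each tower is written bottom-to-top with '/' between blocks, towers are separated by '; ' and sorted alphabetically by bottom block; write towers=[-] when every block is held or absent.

before: towers=[B; F; G/E/D/C] holding=A
pre[putdown(A)]: holding(A) yes
all met → apply putdown(A)
after:  towers=[A; B; F; G/E/D/C] holding=-

towers=[A; B; F; G/E/D/C] holding=-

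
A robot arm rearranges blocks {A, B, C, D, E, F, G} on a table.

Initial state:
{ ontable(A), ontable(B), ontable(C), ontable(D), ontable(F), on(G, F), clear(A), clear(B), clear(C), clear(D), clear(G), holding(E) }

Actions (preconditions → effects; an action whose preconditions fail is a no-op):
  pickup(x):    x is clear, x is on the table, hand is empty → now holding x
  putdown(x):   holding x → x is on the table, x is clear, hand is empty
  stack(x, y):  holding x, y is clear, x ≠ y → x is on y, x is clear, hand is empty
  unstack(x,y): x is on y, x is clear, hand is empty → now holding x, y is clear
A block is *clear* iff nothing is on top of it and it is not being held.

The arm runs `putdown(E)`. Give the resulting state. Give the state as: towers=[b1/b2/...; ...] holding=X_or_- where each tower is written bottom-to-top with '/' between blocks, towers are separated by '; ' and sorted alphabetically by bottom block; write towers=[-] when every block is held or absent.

towers=[A; B; C; D; E; F/G] holding=-

before: towers=[A; B; C; D; F/G] holding=E
pre[putdown(E)]: holding(E) yes
all met → apply putdown(E)
after:  towers=[A; B; C; D; E; F/G] holding=-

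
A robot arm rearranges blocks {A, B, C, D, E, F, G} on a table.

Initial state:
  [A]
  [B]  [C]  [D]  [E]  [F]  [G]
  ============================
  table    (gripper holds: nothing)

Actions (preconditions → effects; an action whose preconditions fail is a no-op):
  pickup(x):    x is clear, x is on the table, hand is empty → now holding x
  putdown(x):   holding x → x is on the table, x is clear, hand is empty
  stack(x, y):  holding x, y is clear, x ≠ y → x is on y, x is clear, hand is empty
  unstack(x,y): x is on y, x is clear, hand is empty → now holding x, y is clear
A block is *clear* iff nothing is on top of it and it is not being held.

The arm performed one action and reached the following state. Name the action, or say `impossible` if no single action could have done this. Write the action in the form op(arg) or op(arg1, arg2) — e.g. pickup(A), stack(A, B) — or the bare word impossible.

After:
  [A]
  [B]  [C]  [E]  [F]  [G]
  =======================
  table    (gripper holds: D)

pickup(D)

target: towers=[B/A; C; E; F; G] holding=D
         pickup(F) → towers=[B/A; C; D; E; G] holding=F
         pickup(G) → towers=[B/A; C; D; E; F] holding=G
         pickup(D) → towers=[B/A; C; E; F; G] holding=D  ← match
     unstack(A, B) → towers=[B; C; D; E; F; G] holding=A
         pickup(E) → towers=[B/A; C; D; F; G] holding=E
         pickup(C) → towers=[B/A; D; E; F; G] holding=C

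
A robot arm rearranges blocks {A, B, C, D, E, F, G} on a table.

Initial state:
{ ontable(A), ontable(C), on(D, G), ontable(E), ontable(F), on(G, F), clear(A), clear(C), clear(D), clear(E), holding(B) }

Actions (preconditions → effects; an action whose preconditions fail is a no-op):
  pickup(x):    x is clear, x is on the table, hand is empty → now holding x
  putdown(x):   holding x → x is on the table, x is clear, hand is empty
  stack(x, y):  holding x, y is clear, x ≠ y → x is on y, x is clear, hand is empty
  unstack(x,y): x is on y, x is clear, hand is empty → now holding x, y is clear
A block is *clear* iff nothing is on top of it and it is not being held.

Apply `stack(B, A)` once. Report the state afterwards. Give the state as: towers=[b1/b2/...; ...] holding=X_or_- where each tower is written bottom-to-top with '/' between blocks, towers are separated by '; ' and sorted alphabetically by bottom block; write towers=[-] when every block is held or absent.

before: towers=[A; C; E; F/G/D] holding=B
pre[stack(B, A)]: holding(B) ok, clear(A) ok, B≠A ok
all met → apply stack(B, A)
after:  towers=[A/B; C; E; F/G/D] holding=-

towers=[A/B; C; E; F/G/D] holding=-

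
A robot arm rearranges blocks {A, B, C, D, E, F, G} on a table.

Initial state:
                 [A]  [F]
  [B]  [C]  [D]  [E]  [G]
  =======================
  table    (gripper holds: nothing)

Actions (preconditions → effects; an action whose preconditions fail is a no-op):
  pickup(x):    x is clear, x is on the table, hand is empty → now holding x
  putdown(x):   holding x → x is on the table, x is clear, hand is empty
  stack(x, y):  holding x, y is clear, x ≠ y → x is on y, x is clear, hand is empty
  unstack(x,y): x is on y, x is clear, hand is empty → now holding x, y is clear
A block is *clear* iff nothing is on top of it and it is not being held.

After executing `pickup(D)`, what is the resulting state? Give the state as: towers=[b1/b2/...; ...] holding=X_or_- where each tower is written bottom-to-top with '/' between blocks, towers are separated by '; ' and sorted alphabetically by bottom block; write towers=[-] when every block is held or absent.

towers=[B; C; E/A; G/F] holding=D

before: towers=[B; C; D; E/A; G/F] holding=-
pre[pickup(D)]: clear(D) ✓, ontable(D) ✓, handempty ✓
all met → apply pickup(D)
after:  towers=[B; C; E/A; G/F] holding=D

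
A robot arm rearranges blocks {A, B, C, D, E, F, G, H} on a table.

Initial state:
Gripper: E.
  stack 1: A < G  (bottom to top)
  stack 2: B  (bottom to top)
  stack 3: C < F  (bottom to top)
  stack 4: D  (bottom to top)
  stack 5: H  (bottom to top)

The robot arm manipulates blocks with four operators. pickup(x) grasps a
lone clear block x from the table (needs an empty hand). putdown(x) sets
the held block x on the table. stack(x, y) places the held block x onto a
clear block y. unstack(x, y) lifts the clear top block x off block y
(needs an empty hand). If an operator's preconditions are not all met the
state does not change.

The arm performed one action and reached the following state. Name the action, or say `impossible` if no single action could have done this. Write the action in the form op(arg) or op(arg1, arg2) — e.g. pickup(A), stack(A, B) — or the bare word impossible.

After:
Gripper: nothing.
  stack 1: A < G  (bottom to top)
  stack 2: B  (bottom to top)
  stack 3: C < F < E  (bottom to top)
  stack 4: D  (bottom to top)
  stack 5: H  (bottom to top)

stack(E, F)

target: towers=[A/G; B; C/F/E; D; H] holding=-
        putdown(E) → towers=[A/G; B; C/F; D; E; H] holding=-
       stack(E, G) → towers=[A/G/E; B; C/F; D; H] holding=-
       stack(E, H) → towers=[A/G; B; C/F; D; H/E] holding=-
       stack(E, B) → towers=[A/G; B/E; C/F; D; H] holding=-
       stack(E, F) → towers=[A/G; B; C/F/E; D; H] holding=-  ← match
       stack(E, D) → towers=[A/G; B; C/F; D/E; H] holding=-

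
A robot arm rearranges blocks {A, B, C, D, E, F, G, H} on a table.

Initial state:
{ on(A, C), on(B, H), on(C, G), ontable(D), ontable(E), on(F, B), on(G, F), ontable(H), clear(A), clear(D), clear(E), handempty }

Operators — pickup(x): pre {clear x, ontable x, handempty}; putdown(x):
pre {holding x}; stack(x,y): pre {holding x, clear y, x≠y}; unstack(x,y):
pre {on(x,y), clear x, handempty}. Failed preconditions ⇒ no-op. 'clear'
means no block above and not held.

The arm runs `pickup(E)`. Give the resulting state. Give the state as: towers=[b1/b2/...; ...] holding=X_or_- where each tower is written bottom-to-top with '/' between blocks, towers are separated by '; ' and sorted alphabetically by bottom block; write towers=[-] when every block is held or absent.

before: towers=[D; E; H/B/F/G/C/A] holding=-
pre[pickup(E)]: clear(E) yes, ontable(E) yes, handempty yes
all met → apply pickup(E)
after:  towers=[D; H/B/F/G/C/A] holding=E

towers=[D; H/B/F/G/C/A] holding=E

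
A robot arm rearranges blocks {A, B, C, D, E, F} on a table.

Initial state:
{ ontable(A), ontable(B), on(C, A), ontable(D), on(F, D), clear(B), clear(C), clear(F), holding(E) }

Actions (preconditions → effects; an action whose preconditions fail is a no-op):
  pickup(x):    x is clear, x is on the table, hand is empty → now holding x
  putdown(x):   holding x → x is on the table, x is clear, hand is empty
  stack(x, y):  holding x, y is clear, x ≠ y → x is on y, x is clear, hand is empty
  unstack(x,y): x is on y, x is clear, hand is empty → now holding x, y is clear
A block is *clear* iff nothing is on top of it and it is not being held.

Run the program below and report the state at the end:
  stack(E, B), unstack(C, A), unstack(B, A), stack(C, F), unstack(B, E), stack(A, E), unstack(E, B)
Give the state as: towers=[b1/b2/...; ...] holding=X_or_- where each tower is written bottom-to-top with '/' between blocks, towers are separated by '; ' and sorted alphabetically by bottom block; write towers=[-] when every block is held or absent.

step 1 (stack(E, B)): towers=[A/C; B/E; D/F] holding=-
step 2 (unstack(C, A)): towers=[A; B/E; D/F] holding=C
step 3 (unstack(B, A)) [no-op]: towers=[A; B/E; D/F] holding=C
step 4 (stack(C, F)): towers=[A; B/E; D/F/C] holding=-
step 5 (unstack(B, E)) [no-op]: towers=[A; B/E; D/F/C] holding=-
step 6 (stack(A, E)) [no-op]: towers=[A; B/E; D/F/C] holding=-
step 7 (unstack(E, B)): towers=[A; B; D/F/C] holding=E

towers=[A; B; D/F/C] holding=E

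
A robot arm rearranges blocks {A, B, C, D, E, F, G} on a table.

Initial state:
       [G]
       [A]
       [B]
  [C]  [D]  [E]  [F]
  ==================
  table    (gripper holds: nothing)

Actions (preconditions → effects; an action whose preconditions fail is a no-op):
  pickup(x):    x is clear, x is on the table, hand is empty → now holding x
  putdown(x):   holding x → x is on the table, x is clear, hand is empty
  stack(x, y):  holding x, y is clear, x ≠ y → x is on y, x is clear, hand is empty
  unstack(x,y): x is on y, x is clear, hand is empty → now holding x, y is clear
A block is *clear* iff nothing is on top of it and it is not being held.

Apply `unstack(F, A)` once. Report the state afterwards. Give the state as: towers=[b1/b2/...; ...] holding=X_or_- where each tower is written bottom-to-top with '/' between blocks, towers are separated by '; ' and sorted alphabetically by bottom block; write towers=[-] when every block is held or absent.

before: towers=[C; D/B/A/G; E; F] holding=-
pre[unstack(F, A)]: on(F,A) fail, clear(F) ok, handempty ok
on(F,A) unmet → unstack(F, A) is a no-op
after:  towers=[C; D/B/A/G; E; F] holding=-

towers=[C; D/B/A/G; E; F] holding=-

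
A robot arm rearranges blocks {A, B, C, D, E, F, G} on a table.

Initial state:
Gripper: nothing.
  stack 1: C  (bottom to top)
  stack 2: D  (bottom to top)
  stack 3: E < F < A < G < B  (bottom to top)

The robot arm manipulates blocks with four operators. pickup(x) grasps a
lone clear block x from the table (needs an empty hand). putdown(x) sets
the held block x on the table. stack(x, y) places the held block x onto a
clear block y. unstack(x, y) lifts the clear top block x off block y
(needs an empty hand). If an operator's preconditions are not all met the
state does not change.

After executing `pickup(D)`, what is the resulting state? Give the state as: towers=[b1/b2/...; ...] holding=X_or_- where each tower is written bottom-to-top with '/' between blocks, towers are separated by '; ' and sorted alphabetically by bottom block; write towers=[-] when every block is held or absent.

towers=[C; E/F/A/G/B] holding=D

before: towers=[C; D; E/F/A/G/B] holding=-
pre[pickup(D)]: clear(D) ok, ontable(D) ok, handempty ok
all met → apply pickup(D)
after:  towers=[C; E/F/A/G/B] holding=D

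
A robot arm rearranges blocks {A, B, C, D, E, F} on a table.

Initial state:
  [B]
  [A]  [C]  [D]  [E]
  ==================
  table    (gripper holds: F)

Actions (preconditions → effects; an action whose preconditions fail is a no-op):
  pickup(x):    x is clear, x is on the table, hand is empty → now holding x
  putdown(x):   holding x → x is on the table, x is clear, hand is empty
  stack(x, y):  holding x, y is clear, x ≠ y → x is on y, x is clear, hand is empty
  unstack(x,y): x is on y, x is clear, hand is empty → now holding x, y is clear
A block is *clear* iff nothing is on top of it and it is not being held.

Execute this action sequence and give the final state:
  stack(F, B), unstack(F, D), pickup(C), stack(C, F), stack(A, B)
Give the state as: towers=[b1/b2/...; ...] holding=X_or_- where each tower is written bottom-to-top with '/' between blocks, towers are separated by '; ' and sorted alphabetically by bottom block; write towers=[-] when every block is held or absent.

towers=[A/B/F/C; D; E] holding=-

step 1 (stack(F, B)): towers=[A/B/F; C; D; E] holding=-
step 2 (unstack(F, D)) [no-op]: towers=[A/B/F; C; D; E] holding=-
step 3 (pickup(C)): towers=[A/B/F; D; E] holding=C
step 4 (stack(C, F)): towers=[A/B/F/C; D; E] holding=-
step 5 (stack(A, B)) [no-op]: towers=[A/B/F/C; D; E] holding=-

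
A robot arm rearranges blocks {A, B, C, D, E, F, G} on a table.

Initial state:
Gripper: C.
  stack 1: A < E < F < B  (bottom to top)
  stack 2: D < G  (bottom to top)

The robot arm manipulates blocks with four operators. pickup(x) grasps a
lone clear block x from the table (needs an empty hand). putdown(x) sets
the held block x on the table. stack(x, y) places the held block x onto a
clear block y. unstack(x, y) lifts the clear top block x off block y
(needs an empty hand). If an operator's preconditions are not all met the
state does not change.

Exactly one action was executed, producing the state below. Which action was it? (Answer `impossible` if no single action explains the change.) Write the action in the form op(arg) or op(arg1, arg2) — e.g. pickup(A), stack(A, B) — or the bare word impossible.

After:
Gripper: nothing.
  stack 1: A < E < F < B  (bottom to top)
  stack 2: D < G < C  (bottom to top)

stack(C, G)

target: towers=[A/E/F/B; D/G/C] holding=-
        putdown(C) → towers=[A/E/F/B; C; D/G] holding=-
       stack(C, B) → towers=[A/E/F/B/C; D/G] holding=-
       stack(C, G) → towers=[A/E/F/B; D/G/C] holding=-  ← match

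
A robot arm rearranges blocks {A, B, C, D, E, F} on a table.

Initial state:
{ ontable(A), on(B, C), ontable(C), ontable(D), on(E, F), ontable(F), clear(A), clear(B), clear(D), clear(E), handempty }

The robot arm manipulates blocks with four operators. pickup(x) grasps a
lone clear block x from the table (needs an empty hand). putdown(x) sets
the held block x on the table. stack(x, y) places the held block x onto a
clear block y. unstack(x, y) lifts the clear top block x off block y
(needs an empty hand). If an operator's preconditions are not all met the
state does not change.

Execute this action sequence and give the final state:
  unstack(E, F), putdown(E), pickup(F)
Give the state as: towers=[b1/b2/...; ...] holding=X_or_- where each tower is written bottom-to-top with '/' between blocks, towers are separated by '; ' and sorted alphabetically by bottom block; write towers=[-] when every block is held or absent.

step 1 (unstack(E, F)): towers=[A; C/B; D; F] holding=E
step 2 (putdown(E)): towers=[A; C/B; D; E; F] holding=-
step 3 (pickup(F)): towers=[A; C/B; D; E] holding=F

towers=[A; C/B; D; E] holding=F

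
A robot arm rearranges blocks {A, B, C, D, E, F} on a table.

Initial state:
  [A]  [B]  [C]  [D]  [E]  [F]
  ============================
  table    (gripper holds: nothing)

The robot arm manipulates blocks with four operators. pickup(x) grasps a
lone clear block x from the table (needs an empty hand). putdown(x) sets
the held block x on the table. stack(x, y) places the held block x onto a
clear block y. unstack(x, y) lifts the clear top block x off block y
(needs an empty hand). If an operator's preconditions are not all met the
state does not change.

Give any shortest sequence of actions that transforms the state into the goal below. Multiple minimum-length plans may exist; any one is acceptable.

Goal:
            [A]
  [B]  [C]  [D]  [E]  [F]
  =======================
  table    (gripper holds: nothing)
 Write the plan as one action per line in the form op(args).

step 1 (pickup(A)): towers=[B; C; D; E; F] holding=A
step 2 (stack(A, D)): towers=[B; C; D/A; E; F] holding=-
goal check: towers=[B; C; D/A; E; F] holding=- — reached (length 2, optimal by BFS)

pickup(A)
stack(A, D)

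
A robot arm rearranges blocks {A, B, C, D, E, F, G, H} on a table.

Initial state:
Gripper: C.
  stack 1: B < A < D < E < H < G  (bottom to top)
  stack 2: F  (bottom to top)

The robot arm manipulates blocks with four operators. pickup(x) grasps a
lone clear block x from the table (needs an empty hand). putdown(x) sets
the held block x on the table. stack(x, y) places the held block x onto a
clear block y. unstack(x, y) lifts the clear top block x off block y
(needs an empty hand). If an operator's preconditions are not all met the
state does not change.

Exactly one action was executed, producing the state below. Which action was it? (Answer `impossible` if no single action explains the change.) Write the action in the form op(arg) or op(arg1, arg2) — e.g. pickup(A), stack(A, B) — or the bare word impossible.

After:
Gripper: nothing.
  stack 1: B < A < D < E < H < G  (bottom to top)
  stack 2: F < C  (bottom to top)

stack(C, F)

target: towers=[B/A/D/E/H/G; F/C] holding=-
        putdown(C) → towers=[B/A/D/E/H/G; C; F] holding=-
       stack(C, G) → towers=[B/A/D/E/H/G/C; F] holding=-
       stack(C, F) → towers=[B/A/D/E/H/G; F/C] holding=-  ← match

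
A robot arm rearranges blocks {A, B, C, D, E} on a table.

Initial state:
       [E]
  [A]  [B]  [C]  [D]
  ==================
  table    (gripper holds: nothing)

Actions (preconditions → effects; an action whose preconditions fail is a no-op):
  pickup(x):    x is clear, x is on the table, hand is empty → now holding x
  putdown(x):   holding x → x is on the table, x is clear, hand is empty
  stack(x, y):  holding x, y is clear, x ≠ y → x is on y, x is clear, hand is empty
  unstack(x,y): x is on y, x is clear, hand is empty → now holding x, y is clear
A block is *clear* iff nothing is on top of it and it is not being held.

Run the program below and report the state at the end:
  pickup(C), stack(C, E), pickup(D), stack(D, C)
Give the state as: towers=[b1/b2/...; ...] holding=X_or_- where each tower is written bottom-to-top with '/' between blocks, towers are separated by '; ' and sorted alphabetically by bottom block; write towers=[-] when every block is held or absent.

step 1 (pickup(C)): towers=[A; B/E; D] holding=C
step 2 (stack(C, E)): towers=[A; B/E/C; D] holding=-
step 3 (pickup(D)): towers=[A; B/E/C] holding=D
step 4 (stack(D, C)): towers=[A; B/E/C/D] holding=-

towers=[A; B/E/C/D] holding=-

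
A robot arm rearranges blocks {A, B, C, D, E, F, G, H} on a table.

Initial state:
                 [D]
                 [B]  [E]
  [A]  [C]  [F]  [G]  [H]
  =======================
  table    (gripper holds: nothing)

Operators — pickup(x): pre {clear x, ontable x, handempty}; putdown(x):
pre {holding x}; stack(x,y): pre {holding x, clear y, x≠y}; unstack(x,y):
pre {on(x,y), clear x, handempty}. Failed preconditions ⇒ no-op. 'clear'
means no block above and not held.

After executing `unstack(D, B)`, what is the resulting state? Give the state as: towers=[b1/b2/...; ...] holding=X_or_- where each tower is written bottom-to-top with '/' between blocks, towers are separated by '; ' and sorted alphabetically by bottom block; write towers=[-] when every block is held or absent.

towers=[A; C; F; G/B; H/E] holding=D

before: towers=[A; C; F; G/B/D; H/E] holding=-
pre[unstack(D, B)]: on(D,B) yes, clear(D) yes, handempty yes
all met → apply unstack(D, B)
after:  towers=[A; C; F; G/B; H/E] holding=D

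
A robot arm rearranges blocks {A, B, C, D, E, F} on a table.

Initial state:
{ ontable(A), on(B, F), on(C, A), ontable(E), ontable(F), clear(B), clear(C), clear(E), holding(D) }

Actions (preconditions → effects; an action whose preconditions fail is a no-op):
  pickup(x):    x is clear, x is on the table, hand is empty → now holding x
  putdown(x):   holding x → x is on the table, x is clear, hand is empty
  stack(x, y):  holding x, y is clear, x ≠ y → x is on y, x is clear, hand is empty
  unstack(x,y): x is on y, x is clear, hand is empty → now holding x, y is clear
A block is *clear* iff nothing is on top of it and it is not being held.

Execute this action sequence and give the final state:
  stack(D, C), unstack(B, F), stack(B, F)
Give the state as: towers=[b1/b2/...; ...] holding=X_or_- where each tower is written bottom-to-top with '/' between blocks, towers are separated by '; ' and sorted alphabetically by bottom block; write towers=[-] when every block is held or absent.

step 1 (stack(D, C)): towers=[A/C/D; E; F/B] holding=-
step 2 (unstack(B, F)): towers=[A/C/D; E; F] holding=B
step 3 (stack(B, F)): towers=[A/C/D; E; F/B] holding=-

towers=[A/C/D; E; F/B] holding=-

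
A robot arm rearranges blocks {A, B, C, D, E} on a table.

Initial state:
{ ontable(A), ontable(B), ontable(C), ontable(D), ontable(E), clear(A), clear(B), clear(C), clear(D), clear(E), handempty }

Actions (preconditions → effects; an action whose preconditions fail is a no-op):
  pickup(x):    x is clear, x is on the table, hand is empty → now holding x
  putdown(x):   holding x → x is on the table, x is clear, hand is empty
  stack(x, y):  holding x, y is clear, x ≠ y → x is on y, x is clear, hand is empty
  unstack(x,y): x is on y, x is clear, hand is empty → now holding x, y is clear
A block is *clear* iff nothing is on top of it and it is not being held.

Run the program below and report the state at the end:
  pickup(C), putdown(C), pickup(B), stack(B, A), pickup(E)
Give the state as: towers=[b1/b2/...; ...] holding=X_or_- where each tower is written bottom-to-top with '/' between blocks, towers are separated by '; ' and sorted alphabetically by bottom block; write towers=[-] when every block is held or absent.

step 1 (pickup(C)): towers=[A; B; D; E] holding=C
step 2 (putdown(C)): towers=[A; B; C; D; E] holding=-
step 3 (pickup(B)): towers=[A; C; D; E] holding=B
step 4 (stack(B, A)): towers=[A/B; C; D; E] holding=-
step 5 (pickup(E)): towers=[A/B; C; D] holding=E

towers=[A/B; C; D] holding=E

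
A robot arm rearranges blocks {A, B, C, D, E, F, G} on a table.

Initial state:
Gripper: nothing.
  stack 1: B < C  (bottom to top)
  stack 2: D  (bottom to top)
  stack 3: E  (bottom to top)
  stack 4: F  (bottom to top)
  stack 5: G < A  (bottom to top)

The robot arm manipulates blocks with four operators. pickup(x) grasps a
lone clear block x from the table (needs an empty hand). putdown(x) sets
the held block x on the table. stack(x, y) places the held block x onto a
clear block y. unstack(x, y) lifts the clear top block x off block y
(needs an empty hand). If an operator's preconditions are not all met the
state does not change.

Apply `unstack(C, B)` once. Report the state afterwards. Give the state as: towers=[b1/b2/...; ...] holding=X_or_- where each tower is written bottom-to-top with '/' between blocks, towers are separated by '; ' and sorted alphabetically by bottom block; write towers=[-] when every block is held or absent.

towers=[B; D; E; F; G/A] holding=C

before: towers=[B/C; D; E; F; G/A] holding=-
pre[unstack(C, B)]: on(C,B) yes, clear(C) yes, handempty yes
all met → apply unstack(C, B)
after:  towers=[B; D; E; F; G/A] holding=C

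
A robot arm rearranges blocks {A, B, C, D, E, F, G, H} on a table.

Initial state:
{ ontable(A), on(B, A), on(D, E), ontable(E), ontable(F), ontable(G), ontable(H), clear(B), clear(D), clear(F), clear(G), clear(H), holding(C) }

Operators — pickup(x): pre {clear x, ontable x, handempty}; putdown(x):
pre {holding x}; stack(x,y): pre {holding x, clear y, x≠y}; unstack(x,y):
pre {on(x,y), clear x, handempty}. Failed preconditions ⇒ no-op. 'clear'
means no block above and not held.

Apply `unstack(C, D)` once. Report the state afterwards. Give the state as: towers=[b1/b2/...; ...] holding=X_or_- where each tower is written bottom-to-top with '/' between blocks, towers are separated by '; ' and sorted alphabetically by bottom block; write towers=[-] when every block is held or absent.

before: towers=[A/B; E/D; F; G; H] holding=C
pre[unstack(C, D)]: on(C,D) no, clear(C) no, handempty no
on(C,D), clear(C), handempty unmet → unstack(C, D) is a no-op
after:  towers=[A/B; E/D; F; G; H] holding=C

towers=[A/B; E/D; F; G; H] holding=C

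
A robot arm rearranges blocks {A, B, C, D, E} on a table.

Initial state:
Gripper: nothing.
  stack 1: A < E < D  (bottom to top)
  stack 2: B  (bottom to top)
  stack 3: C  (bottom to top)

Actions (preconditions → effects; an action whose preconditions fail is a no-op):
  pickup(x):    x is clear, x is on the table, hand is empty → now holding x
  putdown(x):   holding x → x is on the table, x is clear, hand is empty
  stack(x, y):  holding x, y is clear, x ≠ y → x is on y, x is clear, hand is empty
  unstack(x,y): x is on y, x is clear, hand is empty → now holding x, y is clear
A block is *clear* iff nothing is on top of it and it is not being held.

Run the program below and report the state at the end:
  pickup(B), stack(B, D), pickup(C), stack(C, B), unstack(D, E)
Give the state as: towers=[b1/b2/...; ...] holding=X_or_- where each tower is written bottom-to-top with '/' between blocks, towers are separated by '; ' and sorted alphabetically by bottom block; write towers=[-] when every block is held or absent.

step 1 (pickup(B)): towers=[A/E/D; C] holding=B
step 2 (stack(B, D)): towers=[A/E/D/B; C] holding=-
step 3 (pickup(C)): towers=[A/E/D/B] holding=C
step 4 (stack(C, B)): towers=[A/E/D/B/C] holding=-
step 5 (unstack(D, E)) [no-op]: towers=[A/E/D/B/C] holding=-

towers=[A/E/D/B/C] holding=-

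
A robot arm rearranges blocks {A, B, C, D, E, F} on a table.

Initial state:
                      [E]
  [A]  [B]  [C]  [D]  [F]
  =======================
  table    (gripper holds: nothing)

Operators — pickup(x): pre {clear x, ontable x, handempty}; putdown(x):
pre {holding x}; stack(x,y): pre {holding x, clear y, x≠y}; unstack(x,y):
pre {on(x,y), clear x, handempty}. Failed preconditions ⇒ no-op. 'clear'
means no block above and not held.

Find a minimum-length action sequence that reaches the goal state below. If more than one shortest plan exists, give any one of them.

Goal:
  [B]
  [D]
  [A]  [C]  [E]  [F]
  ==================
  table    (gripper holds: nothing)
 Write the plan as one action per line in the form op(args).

step 1 (pickup(D)): towers=[A; B; C; F/E] holding=D
step 2 (stack(D, A)): towers=[A/D; B; C; F/E] holding=-
step 3 (pickup(B)): towers=[A/D; C; F/E] holding=B
step 4 (stack(B, D)): towers=[A/D/B; C; F/E] holding=-
step 5 (unstack(E, F)): towers=[A/D/B; C; F] holding=E
step 6 (putdown(E)): towers=[A/D/B; C; E; F] holding=-
goal check: towers=[A/D/B; C; E; F] holding=- — reached (length 6, optimal by BFS)

pickup(D)
stack(D, A)
pickup(B)
stack(B, D)
unstack(E, F)
putdown(E)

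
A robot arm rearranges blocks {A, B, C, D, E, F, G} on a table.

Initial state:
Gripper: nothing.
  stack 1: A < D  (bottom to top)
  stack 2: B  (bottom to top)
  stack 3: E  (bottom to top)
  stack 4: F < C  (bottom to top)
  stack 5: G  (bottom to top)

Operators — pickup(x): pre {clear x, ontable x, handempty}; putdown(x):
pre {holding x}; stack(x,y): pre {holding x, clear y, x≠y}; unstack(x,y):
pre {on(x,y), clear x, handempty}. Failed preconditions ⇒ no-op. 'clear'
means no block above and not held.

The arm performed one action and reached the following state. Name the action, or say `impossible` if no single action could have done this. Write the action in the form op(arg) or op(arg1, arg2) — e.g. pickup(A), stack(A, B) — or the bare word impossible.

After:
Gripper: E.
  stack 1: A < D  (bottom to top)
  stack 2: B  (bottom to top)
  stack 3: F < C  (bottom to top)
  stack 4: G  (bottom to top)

target: towers=[A/D; B; F/C; G] holding=E
         pickup(B) → towers=[A/D; E; F/C; G] holding=B
         pickup(G) → towers=[A/D; B; E; F/C] holding=G
     unstack(D, A) → towers=[A; B; E; F/C; G] holding=D
         pickup(E) → towers=[A/D; B; F/C; G] holding=E  ← match
     unstack(C, F) → towers=[A/D; B; E; F; G] holding=C

pickup(E)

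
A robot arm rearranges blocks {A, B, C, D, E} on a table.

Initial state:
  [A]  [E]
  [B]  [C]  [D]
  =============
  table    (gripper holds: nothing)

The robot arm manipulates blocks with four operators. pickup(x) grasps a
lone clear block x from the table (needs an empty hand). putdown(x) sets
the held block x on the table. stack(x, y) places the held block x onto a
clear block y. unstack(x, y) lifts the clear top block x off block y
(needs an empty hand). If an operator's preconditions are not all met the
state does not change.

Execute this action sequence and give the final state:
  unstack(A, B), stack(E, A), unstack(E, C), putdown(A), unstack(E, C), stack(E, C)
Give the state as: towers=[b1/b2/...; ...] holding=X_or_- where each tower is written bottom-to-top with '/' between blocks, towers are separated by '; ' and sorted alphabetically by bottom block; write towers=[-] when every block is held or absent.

towers=[A; B; C/E; D] holding=-

step 1 (unstack(A, B)): towers=[B; C/E; D] holding=A
step 2 (stack(E, A)) [no-op]: towers=[B; C/E; D] holding=A
step 3 (unstack(E, C)) [no-op]: towers=[B; C/E; D] holding=A
step 4 (putdown(A)): towers=[A; B; C/E; D] holding=-
step 5 (unstack(E, C)): towers=[A; B; C; D] holding=E
step 6 (stack(E, C)): towers=[A; B; C/E; D] holding=-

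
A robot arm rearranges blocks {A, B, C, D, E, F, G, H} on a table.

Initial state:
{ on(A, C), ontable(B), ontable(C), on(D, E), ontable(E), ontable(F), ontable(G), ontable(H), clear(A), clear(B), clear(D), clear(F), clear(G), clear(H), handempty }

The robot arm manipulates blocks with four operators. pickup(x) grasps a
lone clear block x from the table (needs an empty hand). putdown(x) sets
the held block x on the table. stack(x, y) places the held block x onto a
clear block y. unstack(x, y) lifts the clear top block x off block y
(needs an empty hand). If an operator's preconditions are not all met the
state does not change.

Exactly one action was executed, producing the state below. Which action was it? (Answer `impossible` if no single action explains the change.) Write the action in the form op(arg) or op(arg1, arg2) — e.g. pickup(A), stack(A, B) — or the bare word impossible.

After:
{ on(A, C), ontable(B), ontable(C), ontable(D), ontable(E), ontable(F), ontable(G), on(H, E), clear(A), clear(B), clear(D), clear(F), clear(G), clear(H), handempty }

impossible

target: towers=[B; C/A; D; E/H; F; G] holding=-
         pickup(G) → towers=[B; C/A; E/D; F; H] holding=G
     unstack(A, C) → towers=[B; C; E/D; F; G; H] holding=A
         pickup(H) → towers=[B; C/A; E/D; F; G] holding=H
         pickup(B) → towers=[C/A; E/D; F; G; H] holding=B
         pickup(F) → towers=[B; C/A; E/D; G; H] holding=F
     unstack(D, E) → towers=[B; C/A; E; F; G; H] holding=D
none of the 6 applicable actions match → impossible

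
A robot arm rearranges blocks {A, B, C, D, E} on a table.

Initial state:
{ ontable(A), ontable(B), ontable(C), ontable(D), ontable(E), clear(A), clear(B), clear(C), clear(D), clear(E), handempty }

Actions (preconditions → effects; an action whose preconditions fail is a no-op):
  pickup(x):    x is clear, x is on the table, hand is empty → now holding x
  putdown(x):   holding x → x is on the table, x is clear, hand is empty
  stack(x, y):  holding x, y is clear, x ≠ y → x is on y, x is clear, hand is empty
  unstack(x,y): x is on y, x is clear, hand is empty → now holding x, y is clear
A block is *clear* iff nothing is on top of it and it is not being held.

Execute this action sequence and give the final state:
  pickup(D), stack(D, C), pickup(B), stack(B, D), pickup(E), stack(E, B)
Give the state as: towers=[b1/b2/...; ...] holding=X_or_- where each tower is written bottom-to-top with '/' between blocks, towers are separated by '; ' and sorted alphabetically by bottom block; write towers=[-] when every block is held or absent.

towers=[A; C/D/B/E] holding=-

step 1 (pickup(D)): towers=[A; B; C; E] holding=D
step 2 (stack(D, C)): towers=[A; B; C/D; E] holding=-
step 3 (pickup(B)): towers=[A; C/D; E] holding=B
step 4 (stack(B, D)): towers=[A; C/D/B; E] holding=-
step 5 (pickup(E)): towers=[A; C/D/B] holding=E
step 6 (stack(E, B)): towers=[A; C/D/B/E] holding=-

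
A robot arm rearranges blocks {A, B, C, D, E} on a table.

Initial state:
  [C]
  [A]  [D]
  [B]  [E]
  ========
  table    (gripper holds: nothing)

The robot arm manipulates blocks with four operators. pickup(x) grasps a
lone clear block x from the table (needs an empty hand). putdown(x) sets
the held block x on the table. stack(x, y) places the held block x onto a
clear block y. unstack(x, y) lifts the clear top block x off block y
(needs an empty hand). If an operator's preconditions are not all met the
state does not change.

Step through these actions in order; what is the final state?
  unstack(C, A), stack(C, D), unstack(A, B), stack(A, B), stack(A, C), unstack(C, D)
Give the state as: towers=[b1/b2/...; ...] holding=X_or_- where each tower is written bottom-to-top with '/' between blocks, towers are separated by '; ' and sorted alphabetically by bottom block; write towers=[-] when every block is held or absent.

step 1 (unstack(C, A)): towers=[B/A; E/D] holding=C
step 2 (stack(C, D)): towers=[B/A; E/D/C] holding=-
step 3 (unstack(A, B)): towers=[B; E/D/C] holding=A
step 4 (stack(A, B)): towers=[B/A; E/D/C] holding=-
step 5 (stack(A, C)) [no-op]: towers=[B/A; E/D/C] holding=-
step 6 (unstack(C, D)): towers=[B/A; E/D] holding=C

towers=[B/A; E/D] holding=C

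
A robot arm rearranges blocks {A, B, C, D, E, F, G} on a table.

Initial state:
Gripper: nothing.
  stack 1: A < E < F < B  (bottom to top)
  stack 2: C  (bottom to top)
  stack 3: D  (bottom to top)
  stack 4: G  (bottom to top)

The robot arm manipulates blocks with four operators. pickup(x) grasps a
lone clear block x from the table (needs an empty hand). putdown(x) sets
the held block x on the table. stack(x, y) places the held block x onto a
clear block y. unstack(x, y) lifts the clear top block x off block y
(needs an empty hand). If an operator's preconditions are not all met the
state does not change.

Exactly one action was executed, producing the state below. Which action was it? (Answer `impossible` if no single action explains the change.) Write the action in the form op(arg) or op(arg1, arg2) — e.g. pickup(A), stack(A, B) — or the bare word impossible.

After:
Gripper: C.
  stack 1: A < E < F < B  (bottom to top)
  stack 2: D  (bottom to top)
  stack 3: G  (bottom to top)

pickup(C)

target: towers=[A/E/F/B; D; G] holding=C
     unstack(B, F) → towers=[A/E/F; C; D; G] holding=B
         pickup(G) → towers=[A/E/F/B; C; D] holding=G
         pickup(D) → towers=[A/E/F/B; C; G] holding=D
         pickup(C) → towers=[A/E/F/B; D; G] holding=C  ← match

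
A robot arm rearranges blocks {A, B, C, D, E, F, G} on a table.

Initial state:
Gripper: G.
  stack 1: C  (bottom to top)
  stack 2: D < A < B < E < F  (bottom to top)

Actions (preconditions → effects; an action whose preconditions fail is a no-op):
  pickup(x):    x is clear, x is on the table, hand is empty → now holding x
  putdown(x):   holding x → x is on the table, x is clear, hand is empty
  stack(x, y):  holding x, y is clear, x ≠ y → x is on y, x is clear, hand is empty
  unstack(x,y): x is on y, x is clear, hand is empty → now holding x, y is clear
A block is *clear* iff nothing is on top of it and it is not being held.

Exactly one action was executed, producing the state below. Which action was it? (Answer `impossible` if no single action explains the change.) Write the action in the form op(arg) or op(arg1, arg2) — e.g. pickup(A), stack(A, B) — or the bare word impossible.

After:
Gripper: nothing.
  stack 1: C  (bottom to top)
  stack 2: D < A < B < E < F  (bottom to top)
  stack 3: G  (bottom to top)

putdown(G)

target: towers=[C; D/A/B/E/F; G] holding=-
        putdown(G) → towers=[C; D/A/B/E/F; G] holding=-  ← match
       stack(G, F) → towers=[C; D/A/B/E/F/G] holding=-
       stack(G, C) → towers=[C/G; D/A/B/E/F] holding=-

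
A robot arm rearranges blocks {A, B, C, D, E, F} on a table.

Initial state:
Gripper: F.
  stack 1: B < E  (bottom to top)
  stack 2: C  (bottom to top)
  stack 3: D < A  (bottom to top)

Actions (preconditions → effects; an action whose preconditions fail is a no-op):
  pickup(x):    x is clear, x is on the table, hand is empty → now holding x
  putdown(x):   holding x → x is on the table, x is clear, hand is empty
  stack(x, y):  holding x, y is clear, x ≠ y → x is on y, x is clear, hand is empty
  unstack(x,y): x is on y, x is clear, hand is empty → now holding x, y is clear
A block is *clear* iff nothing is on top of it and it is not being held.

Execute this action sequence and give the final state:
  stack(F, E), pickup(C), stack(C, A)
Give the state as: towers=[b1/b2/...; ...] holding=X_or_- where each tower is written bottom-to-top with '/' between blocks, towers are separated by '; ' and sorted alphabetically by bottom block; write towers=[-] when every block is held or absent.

step 1 (stack(F, E)): towers=[B/E/F; C; D/A] holding=-
step 2 (pickup(C)): towers=[B/E/F; D/A] holding=C
step 3 (stack(C, A)): towers=[B/E/F; D/A/C] holding=-

towers=[B/E/F; D/A/C] holding=-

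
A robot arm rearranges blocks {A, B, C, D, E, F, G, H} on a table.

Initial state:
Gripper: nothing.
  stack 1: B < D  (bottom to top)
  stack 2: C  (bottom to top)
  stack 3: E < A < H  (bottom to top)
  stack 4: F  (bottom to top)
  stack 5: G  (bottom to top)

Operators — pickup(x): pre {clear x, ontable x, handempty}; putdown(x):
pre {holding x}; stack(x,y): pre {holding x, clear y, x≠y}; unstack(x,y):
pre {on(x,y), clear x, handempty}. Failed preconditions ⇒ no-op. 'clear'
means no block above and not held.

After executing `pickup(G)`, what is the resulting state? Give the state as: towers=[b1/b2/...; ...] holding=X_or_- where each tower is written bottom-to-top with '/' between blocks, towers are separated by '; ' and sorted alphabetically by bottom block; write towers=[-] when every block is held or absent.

before: towers=[B/D; C; E/A/H; F; G] holding=-
pre[pickup(G)]: clear(G) ✓, ontable(G) ✓, handempty ✓
all met → apply pickup(G)
after:  towers=[B/D; C; E/A/H; F] holding=G

towers=[B/D; C; E/A/H; F] holding=G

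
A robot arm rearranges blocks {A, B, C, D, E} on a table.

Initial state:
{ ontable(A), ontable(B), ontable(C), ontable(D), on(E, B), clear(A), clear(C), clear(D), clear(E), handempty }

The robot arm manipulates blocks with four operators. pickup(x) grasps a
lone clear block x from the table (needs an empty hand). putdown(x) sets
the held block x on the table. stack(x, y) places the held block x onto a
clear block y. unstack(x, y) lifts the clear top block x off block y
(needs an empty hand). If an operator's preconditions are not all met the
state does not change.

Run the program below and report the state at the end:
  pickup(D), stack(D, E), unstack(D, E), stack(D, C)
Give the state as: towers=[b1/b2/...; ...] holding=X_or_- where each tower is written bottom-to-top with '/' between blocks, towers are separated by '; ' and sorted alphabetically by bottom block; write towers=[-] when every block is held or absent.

step 1 (pickup(D)): towers=[A; B/E; C] holding=D
step 2 (stack(D, E)): towers=[A; B/E/D; C] holding=-
step 3 (unstack(D, E)): towers=[A; B/E; C] holding=D
step 4 (stack(D, C)): towers=[A; B/E; C/D] holding=-

towers=[A; B/E; C/D] holding=-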